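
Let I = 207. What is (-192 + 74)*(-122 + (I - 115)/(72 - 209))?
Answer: 1983108/137 ≈ 14475.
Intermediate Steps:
(-192 + 74)*(-122 + (I - 115)/(72 - 209)) = (-192 + 74)*(-122 + (207 - 115)/(72 - 209)) = -118*(-122 + 92/(-137)) = -118*(-122 + 92*(-1/137)) = -118*(-122 - 92/137) = -118*(-16806/137) = 1983108/137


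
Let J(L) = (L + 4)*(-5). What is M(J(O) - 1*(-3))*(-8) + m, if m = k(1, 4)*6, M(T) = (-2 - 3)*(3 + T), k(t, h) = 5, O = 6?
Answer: -1730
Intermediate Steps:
J(L) = -20 - 5*L (J(L) = (4 + L)*(-5) = -20 - 5*L)
M(T) = -15 - 5*T (M(T) = -5*(3 + T) = -15 - 5*T)
m = 30 (m = 5*6 = 30)
M(J(O) - 1*(-3))*(-8) + m = (-15 - 5*((-20 - 5*6) - 1*(-3)))*(-8) + 30 = (-15 - 5*((-20 - 30) + 3))*(-8) + 30 = (-15 - 5*(-50 + 3))*(-8) + 30 = (-15 - 5*(-47))*(-8) + 30 = (-15 + 235)*(-8) + 30 = 220*(-8) + 30 = -1760 + 30 = -1730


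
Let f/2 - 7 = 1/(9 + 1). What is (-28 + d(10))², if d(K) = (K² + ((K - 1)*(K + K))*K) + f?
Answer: 88943761/25 ≈ 3.5578e+6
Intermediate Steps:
f = 71/5 (f = 14 + 2/(9 + 1) = 14 + 2/10 = 14 + 2*(⅒) = 14 + ⅕ = 71/5 ≈ 14.200)
d(K) = 71/5 + K² + 2*K²*(-1 + K) (d(K) = (K² + ((K - 1)*(K + K))*K) + 71/5 = (K² + ((-1 + K)*(2*K))*K) + 71/5 = (K² + (2*K*(-1 + K))*K) + 71/5 = (K² + 2*K²*(-1 + K)) + 71/5 = 71/5 + K² + 2*K²*(-1 + K))
(-28 + d(10))² = (-28 + (71/5 - 1*10² + 2*10³))² = (-28 + (71/5 - 1*100 + 2*1000))² = (-28 + (71/5 - 100 + 2000))² = (-28 + 9571/5)² = (9431/5)² = 88943761/25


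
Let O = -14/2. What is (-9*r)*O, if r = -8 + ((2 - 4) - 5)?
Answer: -945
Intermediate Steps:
r = -15 (r = -8 + (-2 - 5) = -8 - 7 = -15)
O = -7 (O = -14*1/2 = -7)
(-9*r)*O = -9*(-15)*(-7) = 135*(-7) = -945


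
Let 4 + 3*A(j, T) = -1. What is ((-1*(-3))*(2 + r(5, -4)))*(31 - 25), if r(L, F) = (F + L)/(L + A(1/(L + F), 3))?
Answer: 207/5 ≈ 41.400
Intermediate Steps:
A(j, T) = -5/3 (A(j, T) = -4/3 + (1/3)*(-1) = -4/3 - 1/3 = -5/3)
r(L, F) = (F + L)/(-5/3 + L) (r(L, F) = (F + L)/(L - 5/3) = (F + L)/(-5/3 + L))
((-1*(-3))*(2 + r(5, -4)))*(31 - 25) = ((-1*(-3))*(2 + 3*(-4 + 5)/(-5 + 3*5)))*(31 - 25) = (3*(2 + 3*1/(-5 + 15)))*6 = (3*(2 + 3*1/10))*6 = (3*(2 + 3*(1/10)*1))*6 = (3*(2 + 3/10))*6 = (3*(23/10))*6 = (69/10)*6 = 207/5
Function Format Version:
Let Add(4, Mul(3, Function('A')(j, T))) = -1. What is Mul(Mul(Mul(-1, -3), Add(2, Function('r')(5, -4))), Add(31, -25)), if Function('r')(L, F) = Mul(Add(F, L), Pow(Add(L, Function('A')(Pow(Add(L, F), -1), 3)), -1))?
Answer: Rational(207, 5) ≈ 41.400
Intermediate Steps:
Function('A')(j, T) = Rational(-5, 3) (Function('A')(j, T) = Add(Rational(-4, 3), Mul(Rational(1, 3), -1)) = Add(Rational(-4, 3), Rational(-1, 3)) = Rational(-5, 3))
Function('r')(L, F) = Mul(Pow(Add(Rational(-5, 3), L), -1), Add(F, L)) (Function('r')(L, F) = Mul(Add(F, L), Pow(Add(L, Rational(-5, 3)), -1)) = Mul(Add(F, L), Pow(Add(Rational(-5, 3), L), -1)) = Mul(Pow(Add(Rational(-5, 3), L), -1), Add(F, L)))
Mul(Mul(Mul(-1, -3), Add(2, Function('r')(5, -4))), Add(31, -25)) = Mul(Mul(Mul(-1, -3), Add(2, Mul(3, Pow(Add(-5, Mul(3, 5)), -1), Add(-4, 5)))), Add(31, -25)) = Mul(Mul(3, Add(2, Mul(3, Pow(Add(-5, 15), -1), 1))), 6) = Mul(Mul(3, Add(2, Mul(3, Pow(10, -1), 1))), 6) = Mul(Mul(3, Add(2, Mul(3, Rational(1, 10), 1))), 6) = Mul(Mul(3, Add(2, Rational(3, 10))), 6) = Mul(Mul(3, Rational(23, 10)), 6) = Mul(Rational(69, 10), 6) = Rational(207, 5)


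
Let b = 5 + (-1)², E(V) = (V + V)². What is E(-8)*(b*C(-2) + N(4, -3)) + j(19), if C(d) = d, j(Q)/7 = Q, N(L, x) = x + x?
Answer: -4475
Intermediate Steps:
N(L, x) = 2*x
E(V) = 4*V² (E(V) = (2*V)² = 4*V²)
j(Q) = 7*Q
b = 6 (b = 5 + 1 = 6)
E(-8)*(b*C(-2) + N(4, -3)) + j(19) = (4*(-8)²)*(6*(-2) + 2*(-3)) + 7*19 = (4*64)*(-12 - 6) + 133 = 256*(-18) + 133 = -4608 + 133 = -4475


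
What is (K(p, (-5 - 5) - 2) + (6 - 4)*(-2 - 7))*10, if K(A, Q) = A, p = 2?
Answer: -160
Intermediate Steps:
(K(p, (-5 - 5) - 2) + (6 - 4)*(-2 - 7))*10 = (2 + (6 - 4)*(-2 - 7))*10 = (2 + 2*(-9))*10 = (2 - 18)*10 = -16*10 = -160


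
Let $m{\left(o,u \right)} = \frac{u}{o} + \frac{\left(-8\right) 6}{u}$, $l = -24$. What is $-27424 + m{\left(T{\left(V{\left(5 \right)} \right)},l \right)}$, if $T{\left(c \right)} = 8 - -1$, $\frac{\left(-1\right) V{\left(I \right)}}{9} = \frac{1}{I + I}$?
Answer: $- \frac{82274}{3} \approx -27425.0$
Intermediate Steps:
$V{\left(I \right)} = - \frac{9}{2 I}$ ($V{\left(I \right)} = - \frac{9}{I + I} = - \frac{9}{2 I}$)
$T{\left(c \right)} = 9$ ($T{\left(c \right)} = 8 + 1 = 9$)
$m{\left(o,u \right)} = - \frac{48}{u} + \frac{u}{o}$ ($m{\left(o,u \right)} = \frac{u}{o} - \frac{48}{u} = - \frac{48}{u} + \frac{u}{o}$)
$-27424 + m{\left(T{\left(V{\left(5 \right)} \right)},l \right)} = -27424 - \left(-2 + \frac{8}{3}\right) = -27424 - \frac{2}{3} = - \frac{82274}{3}$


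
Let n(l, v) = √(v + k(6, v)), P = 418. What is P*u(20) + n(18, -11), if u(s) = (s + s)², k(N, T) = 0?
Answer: 668800 + I*√11 ≈ 6.688e+5 + 3.3166*I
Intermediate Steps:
u(s) = 4*s² (u(s) = (2*s)² = 4*s²)
n(l, v) = √v (n(l, v) = √(v + 0) = √v)
P*u(20) + n(18, -11) = 418*(4*20²) + √(-11) = 418*(4*400) + I*√11 = 418*1600 + I*√11 = 668800 + I*√11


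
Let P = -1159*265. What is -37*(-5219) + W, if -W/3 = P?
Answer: 1114508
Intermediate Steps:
P = -307135
W = 921405 (W = -3*(-307135) = 921405)
-37*(-5219) + W = -37*(-5219) + 921405 = 193103 + 921405 = 1114508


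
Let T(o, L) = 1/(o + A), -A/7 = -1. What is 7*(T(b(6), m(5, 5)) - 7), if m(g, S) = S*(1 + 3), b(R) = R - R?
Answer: -48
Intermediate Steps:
A = 7 (A = -7*(-1) = 7)
b(R) = 0
m(g, S) = 4*S (m(g, S) = S*4 = 4*S)
T(o, L) = 1/(7 + o) (T(o, L) = 1/(o + 7) = 1/(7 + o))
7*(T(b(6), m(5, 5)) - 7) = 7*(1/(7 + 0) - 7) = 7*(1/7 - 7) = 7*(⅐ - 7) = 7*(-48/7) = -48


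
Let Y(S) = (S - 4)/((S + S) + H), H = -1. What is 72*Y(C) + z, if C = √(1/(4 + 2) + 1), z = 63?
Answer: 333/11 - 252*√42/11 ≈ -118.20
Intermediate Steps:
C = √42/6 (C = √(1/6 + 1) = √(⅙ + 1) = √(7/6) = √42/6 ≈ 1.0801)
Y(S) = (-4 + S)/(-1 + 2*S) (Y(S) = (S - 4)/((S + S) - 1) = (-4 + S)/(2*S - 1) = (-4 + S)/(-1 + 2*S))
72*Y(C) + z = 72*((-4 + √42/6)/(-1 + 2*(√42/6))) + 63 = 72*((-4 + √42/6)/(-1 + √42/3)) + 63 = 72*(-4 + √42/6)/(-1 + √42/3) + 63 = 63 + 72*(-4 + √42/6)/(-1 + √42/3)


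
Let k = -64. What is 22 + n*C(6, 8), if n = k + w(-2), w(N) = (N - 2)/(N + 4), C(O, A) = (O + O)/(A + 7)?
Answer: -154/5 ≈ -30.800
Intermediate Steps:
C(O, A) = 2*O/(7 + A) (C(O, A) = (2*O)/(7 + A) = 2*O/(7 + A))
w(N) = (-2 + N)/(4 + N)
n = -66 (n = -64 + (-2 - 2)/(4 - 2) = -64 - 4/2 = -64 + (½)*(-4) = -64 - 2 = -66)
22 + n*C(6, 8) = 22 - 132*6/(7 + 8) = 22 - 132*6/15 = 22 - 66*⅘ = 22 - 264/5 = -154/5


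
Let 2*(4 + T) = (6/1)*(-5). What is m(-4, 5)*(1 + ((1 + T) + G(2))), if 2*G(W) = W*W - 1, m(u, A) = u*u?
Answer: -248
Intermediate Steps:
m(u, A) = u**2
G(W) = -1/2 + W**2/2 (G(W) = (W*W - 1)/2 = (W**2 - 1)/2 = (-1 + W**2)/2 = -1/2 + W**2/2)
T = -19 (T = -4 + ((6/1)*(-5))/2 = -4 + ((1*6)*(-5))/2 = -4 + (6*(-5))/2 = -4 + (1/2)*(-30) = -4 - 15 = -19)
m(-4, 5)*(1 + ((1 + T) + G(2))) = (-4)**2*(1 + ((1 - 19) + (-1/2 + (1/2)*2**2))) = 16*(1 + (-18 + (-1/2 + (1/2)*4))) = 16*(1 + (-18 + (-1/2 + 2))) = 16*(1 + (-18 + 3/2)) = 16*(1 - 33/2) = 16*(-31/2) = -248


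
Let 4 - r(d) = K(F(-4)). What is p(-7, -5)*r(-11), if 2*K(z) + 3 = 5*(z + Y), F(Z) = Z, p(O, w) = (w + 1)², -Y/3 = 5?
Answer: 848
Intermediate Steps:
Y = -15 (Y = -3*5 = -15)
p(O, w) = (1 + w)²
K(z) = -39 + 5*z/2 (K(z) = -3/2 + (5*(z - 15))/2 = -3/2 + (5*(-15 + z))/2 = -3/2 + (-75 + 5*z)/2 = -3/2 + (-75/2 + 5*z/2) = -39 + 5*z/2)
r(d) = 53 (r(d) = 4 - (-39 + (5/2)*(-4)) = 4 - (-39 - 10) = 4 - 1*(-49) = 4 + 49 = 53)
p(-7, -5)*r(-11) = (1 - 5)²*53 = (-4)²*53 = 16*53 = 848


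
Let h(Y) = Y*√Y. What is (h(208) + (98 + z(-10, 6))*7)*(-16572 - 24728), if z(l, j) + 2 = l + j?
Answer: -26597200 - 34361600*√13 ≈ -1.5049e+8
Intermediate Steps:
h(Y) = Y^(3/2)
z(l, j) = -2 + j + l (z(l, j) = -2 + (l + j) = -2 + (j + l) = -2 + j + l)
(h(208) + (98 + z(-10, 6))*7)*(-16572 - 24728) = (208^(3/2) + (98 + (-2 + 6 - 10))*7)*(-16572 - 24728) = (832*√13 + (98 - 6)*7)*(-41300) = (832*√13 + 92*7)*(-41300) = (832*√13 + 644)*(-41300) = (644 + 832*√13)*(-41300) = -26597200 - 34361600*√13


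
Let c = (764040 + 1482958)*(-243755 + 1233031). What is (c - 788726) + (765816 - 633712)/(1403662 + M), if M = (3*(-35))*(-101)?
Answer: 3143774686685100878/1414267 ≈ 2.2229e+12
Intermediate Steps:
c = 2222901193448 (c = 2246998*989276 = 2222901193448)
M = 10605 (M = -105*(-101) = 10605)
(c - 788726) + (765816 - 633712)/(1403662 + M) = (2222901193448 - 788726) + (765816 - 633712)/(1403662 + 10605) = 2222900404722 + 132104/1414267 = 3143774686685100878/1414267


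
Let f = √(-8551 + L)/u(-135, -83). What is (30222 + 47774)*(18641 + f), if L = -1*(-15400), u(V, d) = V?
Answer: 1453923436 - 77996*√761/45 ≈ 1.4539e+9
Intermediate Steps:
L = 15400
f = -√761/45 (f = √(-8551 + 15400)/(-135) = √6849*(-1/135) = (3*√761)*(-1/135) = -√761/45 ≈ -0.61303)
(30222 + 47774)*(18641 + f) = (30222 + 47774)*(18641 - √761/45) = 77996*(18641 - √761/45) = 1453923436 - 77996*√761/45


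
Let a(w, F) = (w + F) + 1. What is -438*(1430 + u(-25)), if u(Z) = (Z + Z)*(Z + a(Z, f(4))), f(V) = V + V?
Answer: -1524240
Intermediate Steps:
f(V) = 2*V
a(w, F) = 1 + F + w (a(w, F) = (F + w) + 1 = 1 + F + w)
u(Z) = 2*Z*(9 + 2*Z) (u(Z) = (Z + Z)*(Z + (1 + 2*4 + Z)) = (2*Z)*(Z + (1 + 8 + Z)) = (2*Z)*(Z + (9 + Z)) = (2*Z)*(9 + 2*Z) = 2*Z*(9 + 2*Z))
-438*(1430 + u(-25)) = -438*(1430 + 2*(-25)*(9 + 2*(-25))) = -438*(1430 + 2*(-25)*(9 - 50)) = -438*(1430 + 2*(-25)*(-41)) = -438*(1430 + 2050) = -438*3480 = -1524240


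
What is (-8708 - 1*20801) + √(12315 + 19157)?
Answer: -29509 + 4*√1967 ≈ -29332.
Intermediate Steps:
(-8708 - 1*20801) + √(12315 + 19157) = (-8708 - 20801) + √31472 = -29509 + 4*√1967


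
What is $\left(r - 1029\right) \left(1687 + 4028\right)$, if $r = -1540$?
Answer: $-14681835$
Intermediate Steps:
$\left(r - 1029\right) \left(1687 + 4028\right) = \left(-1540 - 1029\right) \left(1687 + 4028\right) = \left(-2569\right) 5715 = -14681835$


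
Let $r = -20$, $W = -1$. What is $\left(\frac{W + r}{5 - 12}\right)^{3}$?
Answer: $27$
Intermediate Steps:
$\left(\frac{W + r}{5 - 12}\right)^{3} = \left(\frac{-1 - 20}{5 - 12}\right)^{3} = \left(- \frac{21}{-7}\right)^{3} = \left(\left(-21\right) \left(- \frac{1}{7}\right)\right)^{3} = 3^{3} = 27$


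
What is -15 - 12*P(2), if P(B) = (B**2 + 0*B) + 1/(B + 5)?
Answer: -453/7 ≈ -64.714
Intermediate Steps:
P(B) = B**2 + 1/(5 + B) (P(B) = (B**2 + 0) + 1/(5 + B) = B**2 + 1/(5 + B))
-15 - 12*P(2) = -15 - 12*(1 + 2**3 + 5*2**2)/(5 + 2) = -15 - 12*(1 + 8 + 5*4)/7 = -15 - 12*(1 + 8 + 20)/7 = -15 - 12*29/7 = -15 - 348/7 = -453/7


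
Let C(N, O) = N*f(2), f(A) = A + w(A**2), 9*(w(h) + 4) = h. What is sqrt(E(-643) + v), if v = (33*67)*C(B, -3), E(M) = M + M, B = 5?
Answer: 2*I*sqrt(41586)/3 ≈ 135.95*I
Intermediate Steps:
E(M) = 2*M
w(h) = -4 + h/9
f(A) = -4 + A + A**2/9 (f(A) = A + (-4 + A**2/9) = -4 + A + A**2/9)
C(N, O) = -14*N/9 (C(N, O) = N*(-4 + 2 + (1/9)*2**2) = N*(-4 + 2 + (1/9)*4) = N*(-4 + 2 + 4/9) = N*(-14/9) = -14*N/9)
v = -51590/3 (v = (33*67)*(-14/9*5) = 2211*(-70/9) = -51590/3 ≈ -17197.)
sqrt(E(-643) + v) = sqrt(2*(-643) - 51590/3) = sqrt(-1286 - 51590/3) = sqrt(-55448/3) = 2*I*sqrt(41586)/3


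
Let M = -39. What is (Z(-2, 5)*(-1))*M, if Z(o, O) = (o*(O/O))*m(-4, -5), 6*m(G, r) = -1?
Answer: 13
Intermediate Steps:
m(G, r) = -⅙ (m(G, r) = (⅙)*(-1) = -⅙)
Z(o, O) = -o/6 (Z(o, O) = (o*(O/O))*(-⅙) = (o*1)*(-⅙) = o*(-⅙) = -o/6)
(Z(-2, 5)*(-1))*M = (-⅙*(-2)*(-1))*(-39) = ((⅓)*(-1))*(-39) = -⅓*(-39) = 13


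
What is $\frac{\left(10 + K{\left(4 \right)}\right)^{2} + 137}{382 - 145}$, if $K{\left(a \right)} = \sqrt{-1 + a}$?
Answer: $\frac{80}{79} + \frac{20 \sqrt{3}}{237} \approx 1.1588$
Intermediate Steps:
$\frac{\left(10 + K{\left(4 \right)}\right)^{2} + 137}{382 - 145} = \frac{\left(10 + \sqrt{-1 + 4}\right)^{2} + 137}{382 - 145} = \frac{\left(10 + \sqrt{3}\right)^{2} + 137}{237} = \left(137 + \left(10 + \sqrt{3}\right)^{2}\right) \frac{1}{237} = \frac{137}{237} + \frac{\left(10 + \sqrt{3}\right)^{2}}{237}$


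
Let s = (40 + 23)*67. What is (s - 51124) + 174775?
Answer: 127872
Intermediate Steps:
s = 4221 (s = 63*67 = 4221)
(s - 51124) + 174775 = (4221 - 51124) + 174775 = -46903 + 174775 = 127872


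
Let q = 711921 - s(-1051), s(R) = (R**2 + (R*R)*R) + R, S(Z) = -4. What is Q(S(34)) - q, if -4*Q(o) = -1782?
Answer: -2321087153/2 ≈ -1.1605e+9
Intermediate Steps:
s(R) = R + R**2 + R**3 (s(R) = (R**2 + R**2*R) + R = (R**2 + R**3) + R = R + R**2 + R**3)
Q(o) = 891/2 (Q(o) = -1/4*(-1782) = 891/2)
q = 1160544022 (q = 711921 - (-1051)*(1 - 1051 + (-1051)**2) = 711921 - (-1051)*(1 - 1051 + 1104601) = 711921 - (-1051)*1103551 = 711921 - 1*(-1159832101) = 711921 + 1159832101 = 1160544022)
Q(S(34)) - q = 891/2 - 1*1160544022 = 891/2 - 1160544022 = -2321087153/2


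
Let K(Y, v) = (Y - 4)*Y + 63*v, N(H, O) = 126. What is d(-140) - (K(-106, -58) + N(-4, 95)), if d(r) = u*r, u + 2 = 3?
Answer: -8272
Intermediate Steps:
u = 1 (u = -2 + 3 = 1)
K(Y, v) = 63*v + Y*(-4 + Y) (K(Y, v) = (-4 + Y)*Y + 63*v = Y*(-4 + Y) + 63*v = 63*v + Y*(-4 + Y))
d(r) = r (d(r) = 1*r = r)
d(-140) - (K(-106, -58) + N(-4, 95)) = -140 - (((-106)² - 4*(-106) + 63*(-58)) + 126) = -140 - ((11236 + 424 - 3654) + 126) = -140 - (8006 + 126) = -140 - 1*8132 = -140 - 8132 = -8272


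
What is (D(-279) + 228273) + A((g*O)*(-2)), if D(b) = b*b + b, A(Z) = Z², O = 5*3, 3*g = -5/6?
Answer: 2753140/9 ≈ 3.0590e+5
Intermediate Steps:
g = -5/18 (g = (-5/6)/3 = (-5*⅙)/3 = (⅓)*(-⅚) = -5/18 ≈ -0.27778)
O = 15
D(b) = b + b² (D(b) = b² + b = b + b²)
(D(-279) + 228273) + A((g*O)*(-2)) = (-279*(1 - 279) + 228273) + (-5/18*15*(-2))² = (-279*(-278) + 228273) + (-25/6*(-2))² = (77562 + 228273) + (25/3)² = 305835 + 625/9 = 2753140/9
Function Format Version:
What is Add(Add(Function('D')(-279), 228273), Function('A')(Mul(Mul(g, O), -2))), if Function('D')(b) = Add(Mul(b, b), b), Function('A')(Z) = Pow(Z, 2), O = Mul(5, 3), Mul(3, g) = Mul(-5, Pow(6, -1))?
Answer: Rational(2753140, 9) ≈ 3.0590e+5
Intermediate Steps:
g = Rational(-5, 18) (g = Mul(Rational(1, 3), Mul(-5, Pow(6, -1))) = Mul(Rational(1, 3), Mul(-5, Rational(1, 6))) = Mul(Rational(1, 3), Rational(-5, 6)) = Rational(-5, 18) ≈ -0.27778)
O = 15
Function('D')(b) = Add(b, Pow(b, 2)) (Function('D')(b) = Add(Pow(b, 2), b) = Add(b, Pow(b, 2)))
Add(Add(Function('D')(-279), 228273), Function('A')(Mul(Mul(g, O), -2))) = Add(Add(Mul(-279, Add(1, -279)), 228273), Pow(Mul(Mul(Rational(-5, 18), 15), -2), 2)) = Add(Add(Mul(-279, -278), 228273), Pow(Mul(Rational(-25, 6), -2), 2)) = Add(Add(77562, 228273), Pow(Rational(25, 3), 2)) = Add(305835, Rational(625, 9)) = Rational(2753140, 9)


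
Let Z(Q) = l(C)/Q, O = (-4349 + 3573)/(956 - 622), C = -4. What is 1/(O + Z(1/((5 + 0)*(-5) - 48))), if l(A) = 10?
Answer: -167/122298 ≈ -0.0013655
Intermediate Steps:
O = -388/167 (O = -776/334 = -776*1/334 = -388/167 ≈ -2.3234)
Z(Q) = 10/Q
1/(O + Z(1/((5 + 0)*(-5) - 48))) = 1/(-388/167 + 10/(1/((5 + 0)*(-5) - 48))) = 1/(-388/167 + 10/(1/(5*(-5) - 48))) = 1/(-388/167 + 10/(1/(-25 - 48))) = 1/(-388/167 + 10/(1/(-73))) = 1/(-388/167 + 10/(-1/73)) = 1/(-388/167 + 10*(-73)) = 1/(-388/167 - 730) = 1/(-122298/167) = -167/122298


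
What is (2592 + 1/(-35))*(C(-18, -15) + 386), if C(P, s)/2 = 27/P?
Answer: 34745377/35 ≈ 9.9273e+5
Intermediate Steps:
C(P, s) = 54/P (C(P, s) = 2*(27/P) = 54/P)
(2592 + 1/(-35))*(C(-18, -15) + 386) = (2592 + 1/(-35))*(54/(-18) + 386) = (2592 - 1/35)*(54*(-1/18) + 386) = 90719*(-3 + 386)/35 = (90719/35)*383 = 34745377/35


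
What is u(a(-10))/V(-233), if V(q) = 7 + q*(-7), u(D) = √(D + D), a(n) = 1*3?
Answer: √6/1638 ≈ 0.0014954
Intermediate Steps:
a(n) = 3
u(D) = √2*√D (u(D) = √(2*D) = √2*√D)
V(q) = 7 - 7*q
u(a(-10))/V(-233) = (√2*√3)/(7 - 7*(-233)) = √6/(7 + 1631) = √6/1638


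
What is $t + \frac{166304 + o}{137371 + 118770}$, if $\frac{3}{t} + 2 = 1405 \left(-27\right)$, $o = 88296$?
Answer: $\frac{144149131}{145033151} \approx 0.99391$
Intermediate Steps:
$t = - \frac{3}{37937}$ ($t = \frac{3}{-2 + 1405 \left(-27\right)} = \frac{3}{-2 - 37935} = \frac{3}{-37937} = 3 \left(- \frac{1}{37937}\right) = - \frac{3}{37937} \approx -7.9078 \cdot 10^{-5}$)
$t + \frac{166304 + o}{137371 + 118770} = - \frac{3}{37937} + \frac{166304 + 88296}{137371 + 118770} = - \frac{3}{37937} + \frac{254600}{256141} = - \frac{3}{37937} + 254600 \cdot \frac{1}{256141} = - \frac{3}{37937} + \frac{3800}{3823} = \frac{144149131}{145033151}$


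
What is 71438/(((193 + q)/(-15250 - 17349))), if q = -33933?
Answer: 166343383/2410 ≈ 69022.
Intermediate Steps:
71438/(((193 + q)/(-15250 - 17349))) = 71438/(((193 - 33933)/(-15250 - 17349))) = 71438/((-33740/(-32599))) = 71438/((-33740*(-1/32599))) = 71438/(4820/4657) = 71438*(4657/4820) = 166343383/2410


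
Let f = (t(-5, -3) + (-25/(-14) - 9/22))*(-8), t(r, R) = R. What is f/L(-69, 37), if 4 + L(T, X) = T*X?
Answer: -1000/196889 ≈ -0.0050790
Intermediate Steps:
L(T, X) = -4 + T*X
f = 1000/77 (f = (-3 + (-25/(-14) - 9/22))*(-8) = (-3 + (-25*(-1/14) - 9*1/22))*(-8) = (-3 + (25/14 - 9/22))*(-8) = (-3 + 106/77)*(-8) = -125/77*(-8) = 1000/77 ≈ 12.987)
f/L(-69, 37) = 1000/(77*(-4 - 69*37)) = 1000/(77*(-4 - 2553)) = (1000/77)/(-2557) = (1000/77)*(-1/2557) = -1000/196889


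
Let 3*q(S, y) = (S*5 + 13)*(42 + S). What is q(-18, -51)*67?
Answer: -41272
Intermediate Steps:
q(S, y) = (13 + 5*S)*(42 + S)/3 (q(S, y) = ((S*5 + 13)*(42 + S))/3 = ((5*S + 13)*(42 + S))/3 = ((13 + 5*S)*(42 + S))/3 = (13 + 5*S)*(42 + S)/3)
q(-18, -51)*67 = (182 + (5/3)*(-18)² + (223/3)*(-18))*67 = (182 + (5/3)*324 - 1338)*67 = (182 + 540 - 1338)*67 = -616*67 = -41272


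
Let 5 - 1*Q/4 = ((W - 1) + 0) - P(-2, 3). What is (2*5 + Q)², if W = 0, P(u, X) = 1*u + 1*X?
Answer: 1444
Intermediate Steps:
P(u, X) = X + u (P(u, X) = u + X = X + u)
Q = 28 (Q = 20 - 4*(((0 - 1) + 0) - (3 - 2)) = 20 - 4*((-1 + 0) - 1*1) = 20 - 4*(-1 - 1) = 20 - 4*(-2) = 20 + 8 = 28)
(2*5 + Q)² = (2*5 + 28)² = (10 + 28)² = 38² = 1444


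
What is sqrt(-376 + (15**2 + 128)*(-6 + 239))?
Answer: 3*sqrt(9097) ≈ 286.13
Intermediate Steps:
sqrt(-376 + (15**2 + 128)*(-6 + 239)) = sqrt(-376 + (225 + 128)*233) = sqrt(-376 + 353*233) = sqrt(-376 + 82249) = sqrt(81873) = 3*sqrt(9097)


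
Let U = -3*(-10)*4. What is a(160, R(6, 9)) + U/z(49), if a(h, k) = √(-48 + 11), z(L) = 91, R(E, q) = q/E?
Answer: 120/91 + I*√37 ≈ 1.3187 + 6.0828*I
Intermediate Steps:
a(h, k) = I*√37 (a(h, k) = √(-37) = I*√37)
U = 120 (U = 30*4 = 120)
a(160, R(6, 9)) + U/z(49) = I*√37 + 120/91 = 120/91 + I*√37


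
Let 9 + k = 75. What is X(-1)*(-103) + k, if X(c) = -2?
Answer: 272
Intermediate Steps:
k = 66 (k = -9 + 75 = 66)
X(-1)*(-103) + k = -2*(-103) + 66 = 206 + 66 = 272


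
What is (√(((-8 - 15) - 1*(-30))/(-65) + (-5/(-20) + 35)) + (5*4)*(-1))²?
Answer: (2600 - √593905)²/16900 ≈ 198.02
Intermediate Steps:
(√(((-8 - 15) - 1*(-30))/(-65) + (-5/(-20) + 35)) + (5*4)*(-1))² = (√((-23 + 30)*(-1/65) + (-5*(-1/20) + 35)) + 20*(-1))² = (√(7*(-1/65) + (¼ + 35)) - 20)² = (√(-7/65 + 141/4) - 20)² = (√(9137/260) - 20)² = (√593905/130 - 20)² = (-20 + √593905/130)²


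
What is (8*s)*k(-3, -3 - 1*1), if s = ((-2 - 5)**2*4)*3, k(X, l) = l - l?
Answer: 0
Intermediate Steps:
k(X, l) = 0
s = 588 (s = ((-7)**2*4)*3 = (49*4)*3 = 196*3 = 588)
(8*s)*k(-3, -3 - 1*1) = (8*588)*0 = 4704*0 = 0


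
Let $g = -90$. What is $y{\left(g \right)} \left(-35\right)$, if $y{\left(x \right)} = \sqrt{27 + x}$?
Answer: $- 105 i \sqrt{7} \approx - 277.8 i$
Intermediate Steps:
$y{\left(g \right)} \left(-35\right) = \sqrt{27 - 90} \left(-35\right) = \sqrt{-63} \left(-35\right) = 3 i \sqrt{7} \left(-35\right) = - 105 i \sqrt{7}$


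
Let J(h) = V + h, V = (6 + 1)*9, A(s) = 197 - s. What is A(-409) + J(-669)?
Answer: 0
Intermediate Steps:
V = 63 (V = 7*9 = 63)
J(h) = 63 + h
A(-409) + J(-669) = (197 - 1*(-409)) + (63 - 669) = (197 + 409) - 606 = 606 - 606 = 0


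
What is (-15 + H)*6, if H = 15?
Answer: 0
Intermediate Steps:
(-15 + H)*6 = (-15 + 15)*6 = 0*6 = 0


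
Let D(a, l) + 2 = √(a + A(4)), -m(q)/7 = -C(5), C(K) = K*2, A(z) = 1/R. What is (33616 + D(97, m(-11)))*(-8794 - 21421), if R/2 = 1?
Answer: -1015647010 - 30215*√390/2 ≈ -1.0159e+9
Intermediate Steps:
R = 2 (R = 2*1 = 2)
A(z) = ½ (A(z) = 1/2 = ½)
C(K) = 2*K
m(q) = 70 (m(q) = -(-7)*2*5 = -(-7)*10 = -7*(-10) = 70)
D(a, l) = -2 + √(½ + a) (D(a, l) = -2 + √(a + ½) = -2 + √(½ + a))
(33616 + D(97, m(-11)))*(-8794 - 21421) = (33616 + (-2 + √(2 + 4*97)/2))*(-8794 - 21421) = (33616 + (-2 + √(2 + 388)/2))*(-30215) = (33616 + (-2 + √390/2))*(-30215) = (33614 + √390/2)*(-30215) = -1015647010 - 30215*√390/2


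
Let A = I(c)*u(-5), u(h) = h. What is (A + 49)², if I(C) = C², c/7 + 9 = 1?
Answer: 244328161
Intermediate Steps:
c = -56 (c = -63 + 7*1 = -63 + 7 = -56)
A = -15680 (A = (-56)²*(-5) = 3136*(-5) = -15680)
(A + 49)² = (-15680 + 49)² = (-15631)² = 244328161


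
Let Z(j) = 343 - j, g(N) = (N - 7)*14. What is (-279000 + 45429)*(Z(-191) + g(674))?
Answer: -2305812912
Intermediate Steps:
g(N) = -98 + 14*N (g(N) = (-7 + N)*14 = -98 + 14*N)
(-279000 + 45429)*(Z(-191) + g(674)) = (-279000 + 45429)*((343 - 1*(-191)) + (-98 + 14*674)) = -233571*((343 + 191) + (-98 + 9436)) = -233571*(534 + 9338) = -233571*9872 = -2305812912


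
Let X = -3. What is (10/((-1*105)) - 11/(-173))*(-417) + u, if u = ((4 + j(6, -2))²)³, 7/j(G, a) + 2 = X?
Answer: 6095031324/18921875 ≈ 322.12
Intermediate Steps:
j(G, a) = -7/5 (j(G, a) = 7/(-2 - 3) = 7/(-5) = 7*(-⅕) = -7/5)
u = 4826809/15625 (u = ((4 - 7/5)²)³ = ((13/5)²)³ = (169/25)³ = 4826809/15625 ≈ 308.92)
(10/((-1*105)) - 11/(-173))*(-417) + u = (10/((-1*105)) - 11/(-173))*(-417) + 4826809/15625 = (10/(-105) - 11*(-1/173))*(-417) + 4826809/15625 = (10*(-1/105) + 11/173)*(-417) + 4826809/15625 = (-2/21 + 11/173)*(-417) + 4826809/15625 = -115/3633*(-417) + 4826809/15625 = 15985/1211 + 4826809/15625 = 6095031324/18921875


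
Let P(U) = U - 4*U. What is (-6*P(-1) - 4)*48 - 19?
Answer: -1075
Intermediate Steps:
P(U) = -3*U
(-6*P(-1) - 4)*48 - 19 = (-(-18)*(-1) - 4)*48 - 19 = (-6*3 - 4)*48 - 19 = (-18 - 4)*48 - 19 = -22*48 - 19 = -1056 - 19 = -1075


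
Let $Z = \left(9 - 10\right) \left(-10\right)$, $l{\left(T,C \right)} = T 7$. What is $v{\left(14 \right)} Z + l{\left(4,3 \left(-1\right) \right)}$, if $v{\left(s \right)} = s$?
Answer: $168$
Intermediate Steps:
$l{\left(T,C \right)} = 7 T$
$Z = 10$ ($Z = \left(-1\right) \left(-10\right) = 10$)
$v{\left(14 \right)} Z + l{\left(4,3 \left(-1\right) \right)} = 14 \cdot 10 + 7 \cdot 4 = 140 + 28 = 168$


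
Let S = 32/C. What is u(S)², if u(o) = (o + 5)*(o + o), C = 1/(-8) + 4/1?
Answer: 44281626624/923521 ≈ 47949.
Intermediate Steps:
C = 31/8 (C = 1*(-⅛) + 4*1 = -⅛ + 4 = 31/8 ≈ 3.8750)
S = 256/31 (S = 32/(31/8) = 32*(8/31) = 256/31 ≈ 8.2581)
u(o) = 2*o*(5 + o) (u(o) = (5 + o)*(2*o) = 2*o*(5 + o))
u(S)² = (2*(256/31)*(5 + 256/31))² = (2*(256/31)*(411/31))² = (210432/961)² = 44281626624/923521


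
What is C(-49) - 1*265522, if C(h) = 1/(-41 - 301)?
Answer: -90808525/342 ≈ -2.6552e+5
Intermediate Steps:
C(h) = -1/342 (C(h) = 1/(-342) = -1/342)
C(-49) - 1*265522 = -1/342 - 1*265522 = -1/342 - 265522 = -90808525/342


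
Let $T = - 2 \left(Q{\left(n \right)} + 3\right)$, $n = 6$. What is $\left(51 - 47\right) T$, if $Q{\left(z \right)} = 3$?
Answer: $-48$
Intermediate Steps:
$T = -12$ ($T = - 2 \left(3 + 3\right) = \left(-2\right) 6 = -12$)
$\left(51 - 47\right) T = \left(51 - 47\right) \left(-12\right) = 4 \left(-12\right) = -48$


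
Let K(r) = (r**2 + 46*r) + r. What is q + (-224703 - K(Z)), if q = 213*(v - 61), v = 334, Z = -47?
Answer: -166554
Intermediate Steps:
K(r) = r**2 + 47*r
q = 58149 (q = 213*(334 - 61) = 213*273 = 58149)
q + (-224703 - K(Z)) = 58149 + (-224703 - (-47)*(47 - 47)) = 58149 + (-224703 - (-47)*0) = 58149 + (-224703 - 1*0) = 58149 + (-224703 + 0) = 58149 - 224703 = -166554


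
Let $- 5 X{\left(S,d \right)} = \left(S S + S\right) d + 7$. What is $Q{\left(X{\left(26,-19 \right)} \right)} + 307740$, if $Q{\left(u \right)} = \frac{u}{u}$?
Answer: $307741$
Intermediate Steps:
$X{\left(S,d \right)} = - \frac{7}{5} - \frac{d \left(S + S^{2}\right)}{5}$ ($X{\left(S,d \right)} = - \frac{\left(S S + S\right) d + 7}{5} = - \frac{\left(S^{2} + S\right) d + 7}{5} = - \frac{\left(S + S^{2}\right) d + 7}{5} = - \frac{d \left(S + S^{2}\right) + 7}{5} = - \frac{7 + d \left(S + S^{2}\right)}{5} = - \frac{7}{5} - \frac{d \left(S + S^{2}\right)}{5}$)
$Q{\left(u \right)} = 1$
$Q{\left(X{\left(26,-19 \right)} \right)} + 307740 = 1 + 307740 = 307741$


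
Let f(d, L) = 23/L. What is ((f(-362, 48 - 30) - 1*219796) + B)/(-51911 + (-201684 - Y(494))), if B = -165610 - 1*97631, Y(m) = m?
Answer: 8694643/4573602 ≈ 1.9010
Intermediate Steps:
B = -263241 (B = -165610 - 97631 = -263241)
((f(-362, 48 - 30) - 1*219796) + B)/(-51911 + (-201684 - Y(494))) = ((23/(48 - 30) - 1*219796) - 263241)/(-51911 + (-201684 - 1*494)) = ((23/18 - 219796) - 263241)/(-51911 + (-201684 - 494)) = ((23*(1/18) - 219796) - 263241)/(-51911 - 202178) = ((23/18 - 219796) - 263241)/(-254089) = (-3956305/18 - 263241)*(-1/254089) = -8694643/18*(-1/254089) = 8694643/4573602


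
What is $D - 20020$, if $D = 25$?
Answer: $-19995$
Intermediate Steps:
$D - 20020 = 25 - 20020 = -19995$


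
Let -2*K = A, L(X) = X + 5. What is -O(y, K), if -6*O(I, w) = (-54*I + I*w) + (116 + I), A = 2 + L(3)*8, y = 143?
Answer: -6091/3 ≈ -2030.3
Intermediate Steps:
L(X) = 5 + X
A = 66 (A = 2 + (5 + 3)*8 = 2 + 8*8 = 2 + 64 = 66)
K = -33 (K = -½*66 = -33)
O(I, w) = -58/3 + 53*I/6 - I*w/6 (O(I, w) = -((-54*I + I*w) + (116 + I))/6 = -(116 - 53*I + I*w)/6 = -58/3 + 53*I/6 - I*w/6)
-O(y, K) = -(-58/3 + (53/6)*143 - ⅙*143*(-33)) = -(-58/3 + 7579/6 + 1573/2) = -1*6091/3 = -6091/3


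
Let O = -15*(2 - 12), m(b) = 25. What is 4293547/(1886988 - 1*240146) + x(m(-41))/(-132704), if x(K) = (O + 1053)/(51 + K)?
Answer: 21650302145881/8304615789184 ≈ 2.6070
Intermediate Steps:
O = 150 (O = -15*(-10) = 150)
x(K) = 1203/(51 + K) (x(K) = (150 + 1053)/(51 + K) = 1203/(51 + K))
4293547/(1886988 - 1*240146) + x(m(-41))/(-132704) = 4293547/(1886988 - 1*240146) + (1203/(51 + 25))/(-132704) = 4293547/(1886988 - 240146) + (1203/76)*(-1/132704) = 4293547/1646842 + (1203*(1/76))*(-1/132704) = 4293547*(1/1646842) + (1203/76)*(-1/132704) = 4293547/1646842 - 1203/10085504 = 21650302145881/8304615789184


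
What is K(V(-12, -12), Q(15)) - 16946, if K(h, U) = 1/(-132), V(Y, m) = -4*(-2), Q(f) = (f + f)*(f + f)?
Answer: -2236873/132 ≈ -16946.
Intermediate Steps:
Q(f) = 4*f² (Q(f) = (2*f)*(2*f) = 4*f²)
V(Y, m) = 8
K(h, U) = -1/132
K(V(-12, -12), Q(15)) - 16946 = -1/132 - 16946 = -2236873/132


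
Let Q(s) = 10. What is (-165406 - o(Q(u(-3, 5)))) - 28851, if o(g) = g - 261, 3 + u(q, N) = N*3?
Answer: -194006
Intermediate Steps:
u(q, N) = -3 + 3*N (u(q, N) = -3 + N*3 = -3 + 3*N)
o(g) = -261 + g
(-165406 - o(Q(u(-3, 5)))) - 28851 = (-165406 - (-261 + 10)) - 28851 = (-165406 - 1*(-251)) - 28851 = (-165406 + 251) - 28851 = -165155 - 28851 = -194006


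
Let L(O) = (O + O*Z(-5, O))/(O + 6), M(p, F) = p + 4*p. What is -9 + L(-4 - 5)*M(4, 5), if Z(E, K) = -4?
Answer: -189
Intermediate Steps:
M(p, F) = 5*p
L(O) = -3*O/(6 + O) (L(O) = (O + O*(-4))/(O + 6) = (O - 4*O)/(6 + O) = (-3*O)/(6 + O) = -3*O/(6 + O))
-9 + L(-4 - 5)*M(4, 5) = -9 + (-3*(-4 - 5)/(6 + (-4 - 5)))*(5*4) = -9 - 3*(-9)/(6 - 9)*20 = -9 - 3*(-9)/(-3)*20 = -9 - 3*(-9)*(-⅓)*20 = -9 - 9*20 = -9 - 180 = -189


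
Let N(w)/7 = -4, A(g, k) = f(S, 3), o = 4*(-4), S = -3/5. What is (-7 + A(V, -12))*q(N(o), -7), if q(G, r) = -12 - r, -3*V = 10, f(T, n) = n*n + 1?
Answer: -15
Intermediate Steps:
S = -⅗ (S = -3*⅕ = -⅗ ≈ -0.60000)
f(T, n) = 1 + n² (f(T, n) = n² + 1 = 1 + n²)
o = -16
V = -10/3 (V = -⅓*10 = -10/3 ≈ -3.3333)
A(g, k) = 10 (A(g, k) = 1 + 3² = 1 + 9 = 10)
N(w) = -28 (N(w) = 7*(-4) = -28)
(-7 + A(V, -12))*q(N(o), -7) = (-7 + 10)*(-12 - 1*(-7)) = 3*(-12 + 7) = 3*(-5) = -15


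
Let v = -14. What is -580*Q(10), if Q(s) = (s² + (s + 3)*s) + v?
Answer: -125280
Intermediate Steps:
Q(s) = -14 + s² + s*(3 + s) (Q(s) = (s² + (s + 3)*s) - 14 = (s² + (3 + s)*s) - 14 = (s² + s*(3 + s)) - 14 = -14 + s² + s*(3 + s))
-580*Q(10) = -580*(-14 + 2*10² + 3*10) = -580*(-14 + 2*100 + 30) = -580*(-14 + 200 + 30) = -580*216 = -125280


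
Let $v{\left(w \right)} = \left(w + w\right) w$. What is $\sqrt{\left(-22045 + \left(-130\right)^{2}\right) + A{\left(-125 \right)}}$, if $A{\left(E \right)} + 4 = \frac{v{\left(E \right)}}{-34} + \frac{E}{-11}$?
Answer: $\frac{i \sqrt{211798631}}{187} \approx 77.825 i$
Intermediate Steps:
$v{\left(w \right)} = 2 w^{2}$ ($v{\left(w \right)} = 2 w w = 2 w^{2}$)
$A{\left(E \right)} = -4 - \frac{E}{11} - \frac{E^{2}}{17}$ ($A{\left(E \right)} = -4 + \left(\frac{2 E^{2}}{-34} + \frac{E}{-11}\right) = -4 + \left(2 E^{2} \left(- \frac{1}{34}\right) + E \left(- \frac{1}{11}\right)\right) = -4 - \left(\frac{E}{11} + \frac{E^{2}}{17}\right) = -4 - \frac{E}{11} - \frac{E^{2}}{17}$)
$\sqrt{\left(-22045 + \left(-130\right)^{2}\right) + A{\left(-125 \right)}} = \sqrt{\left(-22045 + \left(-130\right)^{2}\right) - \left(- \frac{81}{11} + \frac{15625}{17}\right)} = \sqrt{\left(-22045 + 16900\right) - \frac{170498}{187}} = \sqrt{-5145 - \frac{170498}{187}} = \sqrt{- \frac{1132613}{187}} = \frac{i \sqrt{211798631}}{187}$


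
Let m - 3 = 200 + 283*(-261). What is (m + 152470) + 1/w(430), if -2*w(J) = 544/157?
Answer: 21436163/272 ≈ 78809.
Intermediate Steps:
w(J) = -272/157
m = -73660 (m = 3 + (200 + 283*(-261)) = 3 + (200 - 73863) = 3 - 73663 = -73660)
(m + 152470) + 1/w(430) = (-73660 + 152470) + 1/(-272/157) = 78810 - 157/272 = 21436163/272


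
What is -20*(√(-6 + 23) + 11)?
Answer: -220 - 20*√17 ≈ -302.46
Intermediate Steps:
-20*(√(-6 + 23) + 11) = -20*(√17 + 11) = -20*(11 + √17) = -220 - 20*√17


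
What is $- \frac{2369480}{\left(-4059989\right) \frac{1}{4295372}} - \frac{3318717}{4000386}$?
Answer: $\frac{13571702447443819349}{5413841051918} \approx 2.5069 \cdot 10^{6}$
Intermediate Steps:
$- \frac{2369480}{\left(-4059989\right) \frac{1}{4295372}} - \frac{3318717}{4000386} = - \frac{2369480}{\left(-4059989\right) \frac{1}{4295372}} - \frac{1106239}{1333462} = - \frac{2369480}{- \frac{4059989}{4295372}} - \frac{1106239}{1333462} = \left(-2369480\right) \left(- \frac{4295372}{4059989}\right) - \frac{1106239}{1333462} = \frac{10177798046560}{4059989} - \frac{1106239}{1333462} = \frac{13571702447443819349}{5413841051918}$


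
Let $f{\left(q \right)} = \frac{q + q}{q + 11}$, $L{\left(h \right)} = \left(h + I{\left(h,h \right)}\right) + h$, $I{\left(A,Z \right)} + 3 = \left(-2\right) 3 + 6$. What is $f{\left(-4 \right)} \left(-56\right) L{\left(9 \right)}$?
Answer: $960$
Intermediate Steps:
$I{\left(A,Z \right)} = -3$ ($I{\left(A,Z \right)} = -3 + \left(\left(-2\right) 3 + 6\right) = -3 + \left(-6 + 6\right) = -3 + 0 = -3$)
$L{\left(h \right)} = -3 + 2 h$ ($L{\left(h \right)} = \left(h - 3\right) + h = \left(-3 + h\right) + h = -3 + 2 h$)
$f{\left(q \right)} = \frac{2 q}{11 + q}$
$f{\left(-4 \right)} \left(-56\right) L{\left(9 \right)} = 2 \left(-4\right) \frac{1}{11 - 4} \left(-56\right) \left(-3 + 2 \cdot 9\right) = 2 \left(-4\right) \frac{1}{7} \left(-56\right) \left(-3 + 18\right) = 2 \left(-4\right) \frac{1}{7} \left(-56\right) 15 = \left(- \frac{8}{7}\right) \left(-56\right) 15 = 64 \cdot 15 = 960$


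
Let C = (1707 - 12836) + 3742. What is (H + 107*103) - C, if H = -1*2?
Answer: 18406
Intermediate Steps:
C = -7387 (C = -11129 + 3742 = -7387)
H = -2
(H + 107*103) - C = (-2 + 107*103) - 1*(-7387) = (-2 + 11021) + 7387 = 11019 + 7387 = 18406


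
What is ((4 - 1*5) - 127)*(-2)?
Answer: 256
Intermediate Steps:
((4 - 1*5) - 127)*(-2) = ((4 - 5) - 127)*(-2) = (-1 - 127)*(-2) = -128*(-2) = 256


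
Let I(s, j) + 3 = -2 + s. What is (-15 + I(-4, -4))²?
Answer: 576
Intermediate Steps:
I(s, j) = -5 + s (I(s, j) = -3 + (-2 + s) = -5 + s)
(-15 + I(-4, -4))² = (-15 + (-5 - 4))² = (-15 - 9)² = (-24)² = 576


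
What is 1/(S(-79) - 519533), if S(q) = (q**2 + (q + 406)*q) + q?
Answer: -1/539204 ≈ -1.8546e-6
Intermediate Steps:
S(q) = q + q**2 + q*(406 + q) (S(q) = (q**2 + (406 + q)*q) + q = (q**2 + q*(406 + q)) + q = q + q**2 + q*(406 + q))
1/(S(-79) - 519533) = 1/(-79*(407 + 2*(-79)) - 519533) = 1/(-79*(407 - 158) - 519533) = 1/(-79*249 - 519533) = 1/(-19671 - 519533) = 1/(-539204) = -1/539204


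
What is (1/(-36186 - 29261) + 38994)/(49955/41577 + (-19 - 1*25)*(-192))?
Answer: 106106180259909/22991037040597 ≈ 4.6151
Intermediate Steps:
(1/(-36186 - 29261) + 38994)/(49955/41577 + (-19 - 1*25)*(-192)) = (1/(-65447) + 38994)/(49955*(1/41577) + (-19 - 25)*(-192)) = (-1/65447 + 38994)/(49955/41577 - 44*(-192)) = 2552040317/(65447*(49955/41577 + 8448)) = 2552040317/(65447*(351292451/41577)) = (2552040317/65447)*(41577/351292451) = 106106180259909/22991037040597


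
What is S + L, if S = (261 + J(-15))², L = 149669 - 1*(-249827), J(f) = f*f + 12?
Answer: 647500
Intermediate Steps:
J(f) = 12 + f² (J(f) = f² + 12 = 12 + f²)
L = 399496 (L = 149669 + 249827 = 399496)
S = 248004 (S = (261 + (12 + (-15)²))² = (261 + (12 + 225))² = (261 + 237)² = 498² = 248004)
S + L = 248004 + 399496 = 647500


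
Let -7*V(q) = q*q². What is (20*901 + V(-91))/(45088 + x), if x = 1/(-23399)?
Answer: 2940622527/1055014111 ≈ 2.7873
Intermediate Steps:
V(q) = -q³/7 (V(q) = -q*q²/7 = -q³/7)
x = -1/23399 ≈ -4.2737e-5
(20*901 + V(-91))/(45088 + x) = (20*901 - ⅐*(-91)³)/(45088 - 1/23399) = (18020 - ⅐*(-753571))/(1055014111/23399) = (18020 + 107653)*(23399/1055014111) = 125673*(23399/1055014111) = 2940622527/1055014111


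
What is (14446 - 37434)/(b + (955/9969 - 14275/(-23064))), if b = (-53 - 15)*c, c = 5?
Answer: 1761838755936/26003390615 ≈ 67.754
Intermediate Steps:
b = -340 (b = (-53 - 15)*5 = -68*5 = -340)
(14446 - 37434)/(b + (955/9969 - 14275/(-23064))) = (14446 - 37434)/(-340 + (955/9969 - 14275/(-23064))) = -22988/(-340 + (955*(1/9969) - 14275*(-1/23064))) = -22988/(-340 + (955/9969 + 14275/23064)) = -22988/(-340 + 54777865/76641672) = -22988/(-26003390615/76641672) = -22988*(-76641672/26003390615) = 1761838755936/26003390615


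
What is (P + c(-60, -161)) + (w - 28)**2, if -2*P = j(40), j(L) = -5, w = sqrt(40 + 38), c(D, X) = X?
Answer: 1407/2 - 56*sqrt(78) ≈ 208.92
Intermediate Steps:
w = sqrt(78) ≈ 8.8318
P = 5/2 (P = -1/2*(-5) = 5/2 ≈ 2.5000)
(P + c(-60, -161)) + (w - 28)**2 = (5/2 - 161) + (sqrt(78) - 28)**2 = -317/2 + (-28 + sqrt(78))**2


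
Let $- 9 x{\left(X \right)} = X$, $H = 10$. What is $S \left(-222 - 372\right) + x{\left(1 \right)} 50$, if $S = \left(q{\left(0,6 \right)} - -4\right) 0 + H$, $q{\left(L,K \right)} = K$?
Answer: $- \frac{53510}{9} \approx -5945.6$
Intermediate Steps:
$x{\left(X \right)} = - \frac{X}{9}$
$S = 10$ ($S = \left(6 - -4\right) 0 + 10 = \left(6 + 4\right) 0 + 10 = 10 \cdot 0 + 10 = 0 + 10 = 10$)
$S \left(-222 - 372\right) + x{\left(1 \right)} 50 = 10 \left(-222 - 372\right) + \left(- \frac{1}{9}\right) 1 \cdot 50 = 10 \left(-222 - 372\right) - \frac{50}{9} = 10 \left(-594\right) - \frac{50}{9} = -5940 - \frac{50}{9} = - \frac{53510}{9}$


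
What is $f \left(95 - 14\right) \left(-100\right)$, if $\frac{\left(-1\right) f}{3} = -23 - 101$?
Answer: $-3013200$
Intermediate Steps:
$f = 372$ ($f = - 3 \left(-23 - 101\right) = \left(-3\right) \left(-124\right) = 372$)
$f \left(95 - 14\right) \left(-100\right) = 372 \left(95 - 14\right) \left(-100\right) = 372 \cdot 81 \left(-100\right) = 30132 \left(-100\right) = -3013200$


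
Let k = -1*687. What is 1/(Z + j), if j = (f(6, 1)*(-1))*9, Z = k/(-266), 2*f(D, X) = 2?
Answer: -266/1707 ≈ -0.15583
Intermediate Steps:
k = -687
f(D, X) = 1 (f(D, X) = (½)*2 = 1)
Z = 687/266 (Z = -687/(-266) = -687*(-1/266) = 687/266 ≈ 2.5827)
j = -9 (j = (1*(-1))*9 = -1*9 = -9)
1/(Z + j) = 1/(687/266 - 9) = 1/(-1707/266) = -266/1707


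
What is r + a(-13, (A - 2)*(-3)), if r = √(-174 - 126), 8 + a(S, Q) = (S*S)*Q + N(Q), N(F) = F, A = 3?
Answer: -518 + 10*I*√3 ≈ -518.0 + 17.32*I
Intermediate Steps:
a(S, Q) = -8 + Q + Q*S² (a(S, Q) = -8 + ((S*S)*Q + Q) = -8 + (S²*Q + Q) = -8 + (Q*S² + Q) = -8 + (Q + Q*S²) = -8 + Q + Q*S²)
r = 10*I*√3 (r = √(-300) = 10*I*√3 ≈ 17.32*I)
r + a(-13, (A - 2)*(-3)) = 10*I*√3 + (-8 + (3 - 2)*(-3) + ((3 - 2)*(-3))*(-13)²) = 10*I*√3 + (-8 + 1*(-3) + (1*(-3))*169) = 10*I*√3 + (-8 - 3 - 3*169) = 10*I*√3 + (-8 - 3 - 507) = 10*I*√3 - 518 = -518 + 10*I*√3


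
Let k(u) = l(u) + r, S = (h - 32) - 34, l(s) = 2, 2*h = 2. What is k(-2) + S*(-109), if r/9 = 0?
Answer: 7087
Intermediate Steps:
h = 1 (h = (½)*2 = 1)
S = -65 (S = (1 - 32) - 34 = -31 - 34 = -65)
r = 0 (r = 9*0 = 0)
k(u) = 2 (k(u) = 2 + 0 = 2)
k(-2) + S*(-109) = 2 - 65*(-109) = 2 + 7085 = 7087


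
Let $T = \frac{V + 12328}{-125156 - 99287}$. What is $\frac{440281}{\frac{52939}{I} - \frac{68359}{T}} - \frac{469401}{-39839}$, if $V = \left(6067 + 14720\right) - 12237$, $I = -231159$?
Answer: $\frac{1749430626013548186759}{141293071557646855999} \approx 12.382$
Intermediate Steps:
$V = 8550$ ($V = 20787 - 12237 = 8550$)
$T = - \frac{20878}{224443}$ ($T = \frac{8550 + 12328}{-125156 - 99287} = \frac{20878}{-224443} = 20878 \left(- \frac{1}{224443}\right) = - \frac{20878}{224443} \approx -0.093021$)
$\frac{440281}{\frac{52939}{I} - \frac{68359}{T}} - \frac{469401}{-39839} = \frac{440281}{\frac{52939}{-231159} - \frac{68359}{- \frac{20878}{224443}}} - \frac{469401}{-39839} = \frac{440281}{52939 \left(- \frac{1}{231159}\right) - - \frac{15342699037}{20878}} - - \frac{469401}{39839} = \frac{440281}{- \frac{52939}{231159} + \frac{15342699037}{20878}} + \frac{469401}{39839} = \frac{440281}{\frac{3546601861433441}{4826137602}} + \frac{469401}{39839} = 440281 \cdot \frac{4826137602}{3546601861433441} + \frac{469401}{39839} = \frac{2124856689546162}{3546601861433441} + \frac{469401}{39839} = \frac{1749430626013548186759}{141293071557646855999}$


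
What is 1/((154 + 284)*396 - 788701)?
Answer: -1/615253 ≈ -1.6253e-6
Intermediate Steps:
1/((154 + 284)*396 - 788701) = 1/(438*396 - 788701) = 1/(173448 - 788701) = 1/(-615253) = -1/615253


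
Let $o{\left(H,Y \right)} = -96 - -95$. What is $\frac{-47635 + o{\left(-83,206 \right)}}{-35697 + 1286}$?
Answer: $\frac{47636}{34411} \approx 1.3843$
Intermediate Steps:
$o{\left(H,Y \right)} = -1$ ($o{\left(H,Y \right)} = -96 + 95 = -1$)
$\frac{-47635 + o{\left(-83,206 \right)}}{-35697 + 1286} = \frac{-47635 - 1}{-35697 + 1286} = - \frac{47636}{-34411} = \left(-47636\right) \left(- \frac{1}{34411}\right) = \frac{47636}{34411}$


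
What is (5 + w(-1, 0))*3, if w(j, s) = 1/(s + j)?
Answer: 12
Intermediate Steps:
w(j, s) = 1/(j + s)
(5 + w(-1, 0))*3 = (5 + 1/(-1 + 0))*3 = (5 + 1/(-1))*3 = (5 - 1)*3 = 4*3 = 12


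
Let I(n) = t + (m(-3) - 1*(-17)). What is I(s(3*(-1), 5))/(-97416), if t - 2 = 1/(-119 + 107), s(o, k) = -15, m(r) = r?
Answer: -191/1168992 ≈ -0.00016339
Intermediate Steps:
t = 23/12 (t = 2 + 1/(-119 + 107) = 2 + 1/(-12) = 2 - 1/12 = 23/12 ≈ 1.9167)
I(n) = 191/12 (I(n) = 23/12 + (-3 - 1*(-17)) = 23/12 + (-3 + 17) = 23/12 + 14 = 191/12)
I(s(3*(-1), 5))/(-97416) = (191/12)/(-97416) = (191/12)*(-1/97416) = -191/1168992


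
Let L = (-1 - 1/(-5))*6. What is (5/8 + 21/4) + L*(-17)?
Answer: 3499/40 ≈ 87.475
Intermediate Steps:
L = -24/5 (L = (-1 - 1*(-⅕))*6 = (-1 + ⅕)*6 = -⅘*6 = -24/5 ≈ -4.8000)
(5/8 + 21/4) + L*(-17) = (5/8 + 21/4) - 24/5*(-17) = (5*(⅛) + 21*(¼)) + 408/5 = (5/8 + 21/4) + 408/5 = 47/8 + 408/5 = 3499/40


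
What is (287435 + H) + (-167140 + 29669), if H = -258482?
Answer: -108518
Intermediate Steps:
(287435 + H) + (-167140 + 29669) = (287435 - 258482) + (-167140 + 29669) = 28953 - 137471 = -108518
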